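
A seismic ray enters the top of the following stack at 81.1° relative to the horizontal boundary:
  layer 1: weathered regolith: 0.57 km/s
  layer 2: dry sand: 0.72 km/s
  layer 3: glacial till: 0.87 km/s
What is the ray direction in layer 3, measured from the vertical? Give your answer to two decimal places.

From the normal: θ₁ = 90° − 81.1° = 8.9°.
Snell's law across each interface conserves sin θ / V, so sin θ_3 = V_3·sin θ₁/V₁.
sin θ_3 = 0.87 × sin 8.9° / 0.57 = 0.2361.
θ_3 = arcsin 0.2361 = 13.66°.

13.66°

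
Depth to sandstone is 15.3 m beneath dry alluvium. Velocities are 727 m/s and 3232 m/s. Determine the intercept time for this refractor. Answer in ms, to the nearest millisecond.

41 ms

θ_c = arcsin(V₁/V₂) = arcsin(727/3232) = 13.00°; cos θ_c = 0.9744.
tᵢ = 2h·cos θ_c / V₁ = 2·15.3·0.9744 / 727 = 0.04101 s.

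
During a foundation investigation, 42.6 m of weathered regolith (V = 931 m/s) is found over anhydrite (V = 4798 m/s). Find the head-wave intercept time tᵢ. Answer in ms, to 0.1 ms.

89.8 ms

θ_c = arcsin(V₁/V₂) = arcsin(931/4798) = 11.19°; cos θ_c = 0.9810.
tᵢ = 2h·cos θ_c / V₁ = 2·42.6·0.9810 / 931 = 0.08978 s.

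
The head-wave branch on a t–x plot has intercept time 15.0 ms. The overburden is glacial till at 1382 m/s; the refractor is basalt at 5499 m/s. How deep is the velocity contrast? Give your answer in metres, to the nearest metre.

11 m

h = tᵢ·V₁·V₂ / (2·√(V₂²−V₁²)).
√(V₂²−V₁²) = √(5499² − 1382²) = 5322.5 m/s.
h = 0.015 s × 1382 × 5499 / (2 × 5322.5) = 10.71 m.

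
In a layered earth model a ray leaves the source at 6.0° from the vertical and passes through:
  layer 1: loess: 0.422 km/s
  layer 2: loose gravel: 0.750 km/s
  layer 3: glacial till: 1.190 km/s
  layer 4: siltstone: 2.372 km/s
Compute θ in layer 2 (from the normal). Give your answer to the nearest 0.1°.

Ray parameter p = sin 6.0° / 0.422 = 2.4770e-01 s/km.
sin θ_2 = p·V_2 = 2.4770e-01 × 0.750 = 0.1858.
θ_2 = arcsin 0.1858 = 10.71°.

10.7°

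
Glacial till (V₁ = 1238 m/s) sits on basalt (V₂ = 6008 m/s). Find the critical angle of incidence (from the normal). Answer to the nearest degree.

Critical incidence: sin θ_c = V₁/V₂ = 1238/6008 = 0.2061.
θ_c = arcsin 0.2061 = 11.89°.

12°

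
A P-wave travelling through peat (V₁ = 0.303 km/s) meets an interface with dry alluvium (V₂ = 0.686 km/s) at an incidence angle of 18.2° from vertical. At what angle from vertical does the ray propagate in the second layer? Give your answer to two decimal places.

sin θ₁/V₁ = sin θ₂/V₂ ⇒ sin θ₂ = 0.686·sin 18.2°/0.303 = 0.686·0.3123/0.303 = 0.7071.
θ₂ = sin⁻¹(0.7071) = 45.00° (from vertical).

45.00°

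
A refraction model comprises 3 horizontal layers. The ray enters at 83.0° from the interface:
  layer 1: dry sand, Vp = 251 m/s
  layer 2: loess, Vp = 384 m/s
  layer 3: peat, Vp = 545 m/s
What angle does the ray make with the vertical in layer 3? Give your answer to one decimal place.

15.3°

From the normal: θ₁ = 90° − 83.0° = 7.0°.
Ray parameter p = sin 7.0° / 251 = 4.8554e-04 s/m.
sin θ_3 = p·V_3 = 4.8554e-04 × 545 = 0.2646.
θ_3 = 15.34° from the vertical.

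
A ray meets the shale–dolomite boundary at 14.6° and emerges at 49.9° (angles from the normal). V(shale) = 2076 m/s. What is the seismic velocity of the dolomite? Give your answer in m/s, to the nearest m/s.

sin 14.6° = 0.2521; sin 49.9° = 0.7649.
V₂ = V₁·(sin θ₂/sin θ₁) = 2076·(0.7649/0.2521) = 6299.76 m/s.

6300 m/s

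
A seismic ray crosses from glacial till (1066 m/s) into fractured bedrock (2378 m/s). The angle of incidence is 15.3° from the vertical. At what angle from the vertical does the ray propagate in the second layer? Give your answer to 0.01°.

Snell's law: sin θ₂ = (V₂/V₁)·sin θ₁ = (2378/1066)·sin 15.3° = 0.5886.
θ₂ = sin⁻¹(0.5886) = 36.06° (from vertical).

36.06°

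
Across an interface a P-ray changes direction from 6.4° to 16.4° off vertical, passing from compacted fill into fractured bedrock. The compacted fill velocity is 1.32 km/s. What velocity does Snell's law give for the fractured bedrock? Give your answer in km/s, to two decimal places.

3.34 km/s

sin 6.4° = 0.1115; sin 16.4° = 0.2823.
V₂ = V₁·(sin θ₂/sin θ₁) = 1.32·(0.2823/0.1115) = 3.34 km/s.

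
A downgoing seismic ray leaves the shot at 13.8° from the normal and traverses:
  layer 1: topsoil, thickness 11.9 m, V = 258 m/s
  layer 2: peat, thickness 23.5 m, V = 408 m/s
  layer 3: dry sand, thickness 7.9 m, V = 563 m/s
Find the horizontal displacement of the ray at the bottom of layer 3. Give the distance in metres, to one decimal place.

p = sin θ₁/V₁ = sin 13.8°/258 = 9.2455e-04 s/m is conserved through the stack.
Layer 1: θ = 13.80°; offset = 11.9·tan 13.80° = 2.923 m.
Layer 2: sin θ = p·408 = 0.3772 → θ = 22.16°; offset = 23.5·tan 22.16° = 9.572 m.
Layer 3: sin θ = p·563 = 0.5205 → θ = 31.37°; offset = 7.9·tan 31.37° = 4.816 m.
Summing the layer offsets gives 17.311 m.

17.3 m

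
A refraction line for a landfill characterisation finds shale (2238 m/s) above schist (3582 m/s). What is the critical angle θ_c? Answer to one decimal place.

Critical incidence: sin θ_c = V₁/V₂ = 2238/3582 = 0.6248.
θ_c = arcsin 0.6248 = 38.67°.

38.7°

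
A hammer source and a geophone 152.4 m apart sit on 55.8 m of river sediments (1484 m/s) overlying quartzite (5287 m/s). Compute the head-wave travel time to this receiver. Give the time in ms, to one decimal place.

101.0 ms

θ_c = arcsin(V₁/V₂) = arcsin(1484/5287) = 16.30°, cos θ_c = 0.9598.
Intercept time tᵢ = 2h cos θ_c / V₁ = 2·55.8·0.9598/1484 = 0.07218 s.
t = x/V₂ + tᵢ = 152.4/5287 + 0.07218 = 0.10100 s.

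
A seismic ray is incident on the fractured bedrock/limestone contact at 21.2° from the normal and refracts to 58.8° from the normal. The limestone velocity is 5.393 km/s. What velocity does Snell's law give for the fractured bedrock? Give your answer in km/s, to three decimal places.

2.280 km/s

Snell's law: sin 21.2°/V₁ = sin 58.8°/V₂.
V₁ = V₂·sin 21.2°/sin 58.8° = 5.393 × 0.4228 = 2.280 km/s.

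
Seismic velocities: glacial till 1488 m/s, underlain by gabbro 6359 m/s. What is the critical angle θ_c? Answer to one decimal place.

Critical incidence: sin θ_c = V₁/V₂ = 1488/6359 = 0.2340.
θ_c = arcsin 0.2340 = 13.53°.

13.5°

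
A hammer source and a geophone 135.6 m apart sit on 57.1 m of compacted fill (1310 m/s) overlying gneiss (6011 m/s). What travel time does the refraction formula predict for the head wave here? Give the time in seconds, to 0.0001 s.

t = x/V₂ + 2h·√(V₂²−V₁²)/(V₁V₂).
√(V₂²−V₁²) = √(6011²−1310²) = 5866.5 m/s; delay term = 2·57.1·5866.5/(1310·6011) = 0.08508 s.
t = 135.6/6011 + 0.08508 = 0.10764 s.

0.1076 s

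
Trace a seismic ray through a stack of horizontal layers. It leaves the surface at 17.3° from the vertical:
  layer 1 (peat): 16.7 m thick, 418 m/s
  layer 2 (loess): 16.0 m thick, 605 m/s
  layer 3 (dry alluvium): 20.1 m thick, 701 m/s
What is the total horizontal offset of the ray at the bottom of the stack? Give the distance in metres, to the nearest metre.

Ray parameter p = sin 17.3° / 418 m/s = 7.1142e-04 s/m.
Layer 1: θ = 17.30°; offset = 16.7·tan 17.30° = 5.201 m.
Layer 2: sin θ = p·605 = 0.4304 → θ = 25.49°; offset = 16.0·tan 25.49° = 7.629 m.
Layer 3: sin θ = p·701 = 0.4987 → θ = 29.91°; offset = 20.1·tan 29.91° = 11.565 m.
Total horizontal offset = 24.396 m.

24 m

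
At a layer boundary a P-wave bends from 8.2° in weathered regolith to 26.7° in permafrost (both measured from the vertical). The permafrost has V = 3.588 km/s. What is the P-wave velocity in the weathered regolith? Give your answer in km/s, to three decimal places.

1.139 km/s

sin 8.2° = 0.1426; sin 26.7° = 0.4493.
V₁ = V₂·(sin θ₁/sin θ₂) = 3.588·(0.1426/0.4493) = 1.139 km/s.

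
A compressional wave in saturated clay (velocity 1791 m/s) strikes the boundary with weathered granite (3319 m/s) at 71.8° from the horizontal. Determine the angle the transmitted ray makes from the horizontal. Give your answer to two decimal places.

Angle from the normal: 90° − 71.8° = 18.2°.
sin θ₁/V₁ = sin θ₂/V₂ ⇒ sin θ₂ = 3319·sin 18.2°/1791 = 3319·0.3123/1791 = 0.5788.
θ₂ = arcsin 0.5788 = 35.37° from the normal.
From the interface: 90° − 35.37° = 54.63°.

54.63°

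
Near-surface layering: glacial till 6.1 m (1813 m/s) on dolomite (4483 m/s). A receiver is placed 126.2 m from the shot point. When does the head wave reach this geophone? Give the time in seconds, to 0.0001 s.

0.0343 s

t = x/V₂ + 2h·√(V₂²−V₁²)/(V₁V₂).
√(V₂²−V₁²) = √(4483²−1813²) = 4100.0 m/s; delay term = 2·6.1·4100.0/(1813·4483) = 0.00615 s.
t = 126.2/4483 + 0.00615 = 0.03431 s.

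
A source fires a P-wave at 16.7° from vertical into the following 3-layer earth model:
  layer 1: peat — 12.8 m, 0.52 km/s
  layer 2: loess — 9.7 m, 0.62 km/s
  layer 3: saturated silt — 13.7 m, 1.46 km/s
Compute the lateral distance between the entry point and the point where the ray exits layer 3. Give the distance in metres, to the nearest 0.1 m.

Ray parameter p = sin 16.7° / 0.52 km/s = 5.5262e-01 s/km.
Layer 1: θ = 16.70°; offset = 12.8·tan 16.70° = 3.840 m.
Layer 2: sin θ = p·0.62 = 0.3426 → θ = 20.04°; offset = 9.7·tan 20.04° = 3.538 m.
Layer 3: sin θ = p·1.46 = 0.8068 → θ = 53.79°; offset = 13.7·tan 53.79° = 18.709 m.
Summing the layer offsets gives 26.087 m.

26.1 m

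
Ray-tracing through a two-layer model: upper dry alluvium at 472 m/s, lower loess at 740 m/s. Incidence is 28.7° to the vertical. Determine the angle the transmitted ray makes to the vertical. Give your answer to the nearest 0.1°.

sin θ₁/V₁ = sin θ₂/V₂ ⇒ sin θ₂ = 740·sin 28.7°/472 = 740·0.4802/472 = 0.7529.
θ₂ = arcsin 0.7529 = 48.84° from the normal.

48.8°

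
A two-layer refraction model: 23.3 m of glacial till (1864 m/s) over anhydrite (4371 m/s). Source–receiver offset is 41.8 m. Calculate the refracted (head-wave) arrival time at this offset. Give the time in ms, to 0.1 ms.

θ_c = arcsin(V₁/V₂) = arcsin(1864/4371) = 25.24°, cos θ_c = 0.9045.
Intercept time tᵢ = 2h cos θ_c / V₁ = 2·23.3·0.9045/1864 = 0.02261 s.
t = x/V₂ + tᵢ = 41.8/4371 + 0.02261 = 0.03218 s.

32.2 ms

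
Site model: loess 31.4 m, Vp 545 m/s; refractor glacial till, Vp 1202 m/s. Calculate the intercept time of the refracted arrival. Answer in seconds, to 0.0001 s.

0.1027 s

tᵢ = 2h·√(V₂²−V₁²)/(V₁V₂).
√(V₂²−V₁²) = √(1202²−545²) = 1071.3 m/s.
tᵢ = 2·31.4·1071.3/(545·1202) = 0.10270 s.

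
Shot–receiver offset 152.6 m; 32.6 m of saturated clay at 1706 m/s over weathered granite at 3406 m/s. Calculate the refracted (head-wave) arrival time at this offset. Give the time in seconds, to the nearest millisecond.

t = x/V₂ + 2h·√(V₂²−V₁²)/(V₁V₂).
√(V₂²−V₁²) = √(3406²−1706²) = 2947.9 m/s; delay term = 2·32.6·2947.9/(1706·3406) = 0.03308 s.
t = 152.6/3406 + 0.03308 = 0.07788 s.

0.078 s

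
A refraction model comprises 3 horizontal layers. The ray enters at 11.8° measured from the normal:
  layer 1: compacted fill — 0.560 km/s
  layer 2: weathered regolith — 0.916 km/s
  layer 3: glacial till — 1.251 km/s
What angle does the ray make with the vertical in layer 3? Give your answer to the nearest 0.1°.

27.2°

Ray parameter p = sin 11.8° / 0.560 = 3.6517e-01 s/km.
sin θ_3 = p·V_3 = 3.6517e-01 × 1.251 = 0.4568.
θ_3 = 27.18° from the vertical.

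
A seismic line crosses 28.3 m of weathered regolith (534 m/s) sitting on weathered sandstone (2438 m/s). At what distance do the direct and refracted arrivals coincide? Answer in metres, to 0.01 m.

70.71 m

θ_c = arcsin(534/2438) = 12.65°, so cos θ_c = 0.9757 and tᵢ = 2h cos θ_c/V₁ = 0.1034 s.
At crossover x/V₁ = x/V₂ + tᵢ ⇒ x = tᵢ/(1/V₁ − 1/V₂) = 0.10342/(1.8727e-03 − 4.1017e-04) = 70.71 m.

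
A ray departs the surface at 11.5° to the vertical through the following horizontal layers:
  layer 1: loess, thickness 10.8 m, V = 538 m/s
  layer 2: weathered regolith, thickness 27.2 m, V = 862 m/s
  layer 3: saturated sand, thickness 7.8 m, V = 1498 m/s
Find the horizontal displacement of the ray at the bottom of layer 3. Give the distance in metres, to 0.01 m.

16.57 m

Ray parameter p = sin 11.5° / 538 m/s = 3.7057e-04 s/m.
Layer 1: θ = 11.50°; offset = 10.8·tan 11.50° = 2.1973 m.
Layer 2: sin θ = p·862 = 0.3194 → θ = 18.63°; offset = 27.2·tan 18.63° = 9.1690 m.
Layer 3: sin θ = p·1498 = 0.5551 → θ = 33.72°; offset = 7.8·tan 33.72° = 5.2057 m.
Total horizontal offset = 16.5719 m.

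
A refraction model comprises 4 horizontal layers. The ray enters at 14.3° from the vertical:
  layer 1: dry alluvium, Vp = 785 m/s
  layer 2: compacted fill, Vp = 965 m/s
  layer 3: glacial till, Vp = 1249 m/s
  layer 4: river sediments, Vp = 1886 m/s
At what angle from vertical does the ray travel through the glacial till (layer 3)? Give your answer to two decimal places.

23.14°

Snell's law across each interface conserves sin θ / V, so sin θ_3 = V_3·sin θ₁/V₁.
sin θ_3 = 1249 × sin 14.3° / 785 = 0.3930.
θ_3 = 23.14° from the vertical.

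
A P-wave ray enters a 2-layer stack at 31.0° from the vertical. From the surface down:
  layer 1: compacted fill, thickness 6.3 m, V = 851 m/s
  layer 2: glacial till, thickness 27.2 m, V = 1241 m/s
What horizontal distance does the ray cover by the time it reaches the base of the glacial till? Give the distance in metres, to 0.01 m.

34.73 m

Ray parameter p = sin 31.0° / 851 m/s = 6.0522e-04 s/m.
Layer 1: θ = 31.00°; offset = 6.3·tan 31.00° = 3.7854 m.
Layer 2: sin θ = p·1241 = 0.7511 → θ = 48.68°; offset = 27.2·tan 48.68° = 30.9429 m.
Summing the layer offsets gives 34.7284 m.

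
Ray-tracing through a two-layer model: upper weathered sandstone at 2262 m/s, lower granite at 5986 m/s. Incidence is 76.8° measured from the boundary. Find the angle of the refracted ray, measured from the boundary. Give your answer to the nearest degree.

Convert to the normal: θ₁ = 90° − 76.8° = 13.2°.
Snell's law: sin θ₂ = (V₂/V₁)·sin θ₁ = (5986/2262)·sin 13.2° = 0.6043.
θ₂ = sin⁻¹(0.6043) = 37.18° (from vertical).
From the interface: 90° − 37.18° = 52.82°.

53°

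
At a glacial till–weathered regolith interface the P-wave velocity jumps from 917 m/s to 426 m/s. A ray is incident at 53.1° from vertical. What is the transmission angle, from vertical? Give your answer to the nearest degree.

Snell's law: sin θ₂ = (V₂/V₁)·sin θ₁ = (426/917)·sin 53.1° = 0.3715.
θ₂ = arcsin 0.3715 = 21.81° from the normal.

22°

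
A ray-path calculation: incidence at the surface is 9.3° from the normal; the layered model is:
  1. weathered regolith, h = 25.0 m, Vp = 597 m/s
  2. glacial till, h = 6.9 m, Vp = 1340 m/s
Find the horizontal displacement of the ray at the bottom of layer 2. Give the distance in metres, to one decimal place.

6.8 m

Apply Snell's law at each interface; in layer i the horizontal offset is hᵢ·tan θᵢ.
Layer 1: θ = 9.30°; offset = 25.0·tan 9.30° = 4.094 m.
Layer 2: sin θ = 1340·sin 9.3°/597 = 0.3627, θ = 21.27°; offset = 6.9·tan 21.27° = 2.686 m.
Summing the layer offsets gives 6.780 m.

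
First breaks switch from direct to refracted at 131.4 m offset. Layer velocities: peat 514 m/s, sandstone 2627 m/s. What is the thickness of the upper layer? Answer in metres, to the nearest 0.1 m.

h = (x_cross/2)·√((V₂−V₁)/(V₂+V₁)).
(V₂−V₁)/(V₂+V₁) = (2627−514)/(2627+514) = 0.6727; √ = 0.8202.
h = (131.4/2)·0.8202 = 53.89 m.

53.9 m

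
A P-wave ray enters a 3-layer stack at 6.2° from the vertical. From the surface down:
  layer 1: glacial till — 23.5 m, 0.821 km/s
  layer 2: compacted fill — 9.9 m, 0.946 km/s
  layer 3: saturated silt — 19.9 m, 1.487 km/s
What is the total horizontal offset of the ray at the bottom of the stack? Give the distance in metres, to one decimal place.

Apply Snell's law at each interface; in layer i the horizontal offset is hᵢ·tan θᵢ.
Layer 1: θ = 6.20°; offset = 23.5·tan 6.20° = 2.553 m.
Layer 2: sin θ = 0.946·sin 6.2°/0.821 = 0.1244, θ = 7.15°; offset = 9.9·tan 7.15° = 1.242 m.
Layer 3: sin θ = 1.487·sin 6.2°/0.821 = 0.1956, θ = 11.28°; offset = 19.9·tan 11.28° = 3.969 m.
Σ offsets = 7.764 m.

7.8 m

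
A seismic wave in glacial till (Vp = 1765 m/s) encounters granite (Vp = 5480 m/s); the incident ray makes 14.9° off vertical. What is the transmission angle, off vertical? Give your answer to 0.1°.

sin θ₁/V₁ = sin θ₂/V₂ ⇒ sin θ₂ = 5480·sin 14.9°/1765 = 5480·0.2571/1765 = 0.7983.
θ₂ = sin⁻¹(0.7983) = 52.97° (from vertical).

53.0°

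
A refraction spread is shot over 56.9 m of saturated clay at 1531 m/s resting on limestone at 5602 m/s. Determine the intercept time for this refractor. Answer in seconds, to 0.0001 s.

θ_c = arcsin(V₁/V₂) = arcsin(1531/5602) = 15.86°; cos θ_c = 0.9619.
tᵢ = 2h·cos θ_c / V₁ = 2·56.9·0.9619 / 1531 = 0.07150 s.

0.0715 s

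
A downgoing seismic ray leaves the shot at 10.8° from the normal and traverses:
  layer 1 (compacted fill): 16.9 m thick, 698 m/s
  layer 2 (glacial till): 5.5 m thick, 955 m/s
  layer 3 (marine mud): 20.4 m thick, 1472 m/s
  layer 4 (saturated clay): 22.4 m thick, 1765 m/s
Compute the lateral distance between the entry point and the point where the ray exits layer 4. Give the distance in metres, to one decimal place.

Ray parameter p = sin 10.8° / 698 m/s = 2.6845e-04 s/m.
Layer 1: θ = 10.80°; offset = 16.9·tan 10.80° = 3.224 m.
Layer 2: sin θ = p·955 = 0.2564 → θ = 14.86°; offset = 5.5·tan 14.86° = 1.459 m.
Layer 3: sin θ = p·1472 = 0.3952 → θ = 23.28°; offset = 20.4·tan 23.28° = 8.776 m.
Layer 4: sin θ = p·1765 = 0.4738 → θ = 28.28°; offset = 22.4·tan 28.28° = 12.052 m.
Σ offsets = 25.511 m.

25.5 m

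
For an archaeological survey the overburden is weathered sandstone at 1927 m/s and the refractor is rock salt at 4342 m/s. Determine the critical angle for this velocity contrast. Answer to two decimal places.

26.35°

At critical incidence the refracted ray runs along the interface (θ₂ = 90°), so sin θ_c = V₁/V₂.
θ_c = arcsin(1927/4342) = arcsin 0.4438 = 26.35°.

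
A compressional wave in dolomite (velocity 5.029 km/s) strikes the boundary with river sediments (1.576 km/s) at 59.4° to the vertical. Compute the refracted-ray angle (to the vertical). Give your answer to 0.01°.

Snell's law: sin θ₂ = (V₂/V₁)·sin θ₁ = (1.576/5.029)·sin 59.4° = 0.2697.
θ₂ = sin⁻¹(0.2697) = 15.65° (from vertical).

15.65°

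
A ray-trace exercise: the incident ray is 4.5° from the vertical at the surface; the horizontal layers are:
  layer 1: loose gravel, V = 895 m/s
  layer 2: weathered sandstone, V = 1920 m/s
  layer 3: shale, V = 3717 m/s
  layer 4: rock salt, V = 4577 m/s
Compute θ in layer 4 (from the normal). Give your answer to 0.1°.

23.7°

Ray parameter p = sin 4.5° / 895 = 8.7664e-05 s/m.
sin θ_4 = p·V_4 = 8.7664e-05 × 4577 = 0.4012.
θ_4 = arcsin 0.4012 = 23.66°.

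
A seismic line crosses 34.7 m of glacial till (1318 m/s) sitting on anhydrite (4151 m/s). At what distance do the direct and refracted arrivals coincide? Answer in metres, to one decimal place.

96.4 m

θ_c = arcsin(1318/4151) = 18.51°, so cos θ_c = 0.9483 and tᵢ = 2h cos θ_c/V₁ = 0.0499 s.
At crossover x/V₁ = x/V₂ + tᵢ ⇒ x = tᵢ/(1/V₁ − 1/V₂) = 0.04993/(7.5873e-04 − 2.4091e-04) = 96.43 m.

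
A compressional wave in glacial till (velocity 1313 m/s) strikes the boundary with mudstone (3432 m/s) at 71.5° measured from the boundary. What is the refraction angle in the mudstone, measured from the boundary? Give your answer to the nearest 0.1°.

34.0°

Angle from the normal: 90° − 71.5° = 18.5°.
sin θ₁/V₁ = sin θ₂/V₂ ⇒ sin θ₂ = 3432·sin 18.5°/1313 = 3432·0.3173/1313 = 0.8294.
θ₂ = arcsin 0.8294 = 56.04° from the normal.
From the interface: 90° − 56.04° = 33.96°.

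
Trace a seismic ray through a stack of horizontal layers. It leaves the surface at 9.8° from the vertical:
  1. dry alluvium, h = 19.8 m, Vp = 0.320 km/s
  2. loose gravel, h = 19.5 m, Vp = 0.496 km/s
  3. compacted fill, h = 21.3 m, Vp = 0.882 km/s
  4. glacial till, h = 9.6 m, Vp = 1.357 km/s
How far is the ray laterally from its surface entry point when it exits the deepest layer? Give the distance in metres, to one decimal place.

30.1 m

p = sin θ₁/V₁ = sin 9.8°/0.320 = 5.3190e-01 s/km is conserved through the stack.
Layer 1: θ = 9.80°; offset = 19.8·tan 9.80° = 3.420 m.
Layer 2: sin θ = p·0.496 = 0.2638 → θ = 15.30°; offset = 19.5·tan 15.30° = 5.334 m.
Layer 3: sin θ = p·0.882 = 0.4691 → θ = 27.98°; offset = 21.3·tan 27.98° = 11.315 m.
Layer 4: sin θ = p·1.357 = 0.7218 → θ = 46.20°; offset = 9.6·tan 46.20° = 10.012 m.
Σ offsets = 30.081 m.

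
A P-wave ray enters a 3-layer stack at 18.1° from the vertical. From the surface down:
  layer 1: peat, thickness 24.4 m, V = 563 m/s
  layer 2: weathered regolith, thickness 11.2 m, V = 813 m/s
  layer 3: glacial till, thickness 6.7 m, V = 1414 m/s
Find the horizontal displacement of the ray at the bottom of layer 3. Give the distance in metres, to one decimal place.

p = sin θ₁/V₁ = sin 18.1°/563 = 5.5182e-04 s/m is conserved through the stack.
Layer 1: θ = 18.10°; offset = 24.4·tan 18.10° = 7.975 m.
Layer 2: sin θ = p·813 = 0.4486 → θ = 26.66°; offset = 11.2·tan 26.66° = 5.622 m.
Layer 3: sin θ = p·1414 = 0.7803 → θ = 51.29°; offset = 6.7·tan 51.29° = 8.359 m.
Σ offsets = 21.956 m.

22.0 m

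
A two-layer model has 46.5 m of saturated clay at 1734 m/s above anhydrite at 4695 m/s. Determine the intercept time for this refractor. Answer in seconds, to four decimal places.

0.0498 s

θ_c = arcsin(V₁/V₂) = arcsin(1734/4695) = 21.67°; cos θ_c = 0.9293.
tᵢ = 2h·cos θ_c / V₁ = 2·46.5·0.9293 / 1734 = 0.04984 s.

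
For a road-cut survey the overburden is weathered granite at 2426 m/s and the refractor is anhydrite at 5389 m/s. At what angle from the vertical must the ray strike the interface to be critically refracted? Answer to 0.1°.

26.8°

Critical incidence: sin θ_c = V₁/V₂ = 2426/5389 = 0.4502.
θ_c = arcsin 0.4502 = 26.75°.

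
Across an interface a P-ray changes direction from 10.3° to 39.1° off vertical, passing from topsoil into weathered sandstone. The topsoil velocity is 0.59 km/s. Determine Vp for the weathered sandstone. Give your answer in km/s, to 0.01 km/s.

2.08 km/s

Snell's law: sin 10.3°/V₁ = sin 39.1°/V₂.
V₂ = V₁·sin 39.1°/sin 10.3° = 0.59 × 3.5272 = 2.08 km/s.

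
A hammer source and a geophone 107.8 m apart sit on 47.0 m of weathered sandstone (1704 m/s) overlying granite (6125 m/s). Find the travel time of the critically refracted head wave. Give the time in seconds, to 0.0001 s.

t = x/V₂ + 2h·√(V₂²−V₁²)/(V₁V₂).
√(V₂²−V₁²) = √(6125²−1704²) = 5883.2 m/s; delay term = 2·47.0·5883.2/(1704·6125) = 0.05299 s.
t = 107.8/6125 + 0.05299 = 0.07059 s.

0.0706 s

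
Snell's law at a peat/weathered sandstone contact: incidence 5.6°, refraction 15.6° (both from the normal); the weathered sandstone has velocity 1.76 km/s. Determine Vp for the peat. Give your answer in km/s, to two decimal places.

sin 5.6° = 0.0976; sin 15.6° = 0.2689.
V₁ = V₂·(sin θ₁/sin θ₂) = 1.76·(0.0976/0.2689) = 0.64 km/s.

0.64 km/s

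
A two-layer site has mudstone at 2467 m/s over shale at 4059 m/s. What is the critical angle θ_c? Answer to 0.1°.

At critical incidence the refracted ray runs along the interface (θ₂ = 90°), so sin θ_c = V₁/V₂.
θ_c = arcsin(2467/4059) = arcsin 0.6078 = 37.43°.

37.4°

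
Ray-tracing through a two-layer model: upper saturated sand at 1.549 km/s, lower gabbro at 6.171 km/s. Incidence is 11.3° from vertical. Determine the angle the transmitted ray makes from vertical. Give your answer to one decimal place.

sin θ₁/V₁ = sin θ₂/V₂ ⇒ sin θ₂ = 6.171·sin 11.3°/1.549 = 6.171·0.1959/1.549 = 0.7806.
θ₂ = arcsin 0.7806 = 51.32° from the normal.

51.3°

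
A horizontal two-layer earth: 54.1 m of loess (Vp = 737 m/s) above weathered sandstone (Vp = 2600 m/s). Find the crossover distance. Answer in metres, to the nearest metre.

145 m

θ_c = arcsin(737/2600) = 16.47°, so cos θ_c = 0.9590 and tᵢ = 2h cos θ_c/V₁ = 0.1408 s.
At crossover x/V₁ = x/V₂ + tᵢ ⇒ x = tᵢ/(1/V₁ − 1/V₂) = 0.14079/(1.3569e-03 − 3.8462e-04) = 144.81 m.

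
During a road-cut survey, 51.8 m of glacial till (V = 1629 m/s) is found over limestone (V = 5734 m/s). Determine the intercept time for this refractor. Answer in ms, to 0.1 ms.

tᵢ = 2h·√(V₂²−V₁²)/(V₁V₂).
√(V₂²−V₁²) = √(5734²−1629²) = 5497.7 m/s.
tᵢ = 2·51.8·5497.7/(1629·5734) = 0.06098 s.

61.0 ms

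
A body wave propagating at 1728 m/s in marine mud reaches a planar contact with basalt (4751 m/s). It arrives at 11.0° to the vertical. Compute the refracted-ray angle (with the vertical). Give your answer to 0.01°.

sin θ₁/V₁ = sin θ₂/V₂ ⇒ sin θ₂ = 4751·sin 11.0°/1728 = 4751·0.1908/1728 = 0.5246.
θ₂ = arcsin 0.5246 = 31.64° from the normal.

31.64°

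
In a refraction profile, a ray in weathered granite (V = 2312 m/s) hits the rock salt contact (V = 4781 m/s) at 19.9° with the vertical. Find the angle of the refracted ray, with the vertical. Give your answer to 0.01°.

44.74°

Snell's law: sin θ₂ = (V₂/V₁)·sin θ₁ = (4781/2312)·sin 19.9° = 0.7039.
θ₂ = arcsin 0.7039 = 44.74° from the normal.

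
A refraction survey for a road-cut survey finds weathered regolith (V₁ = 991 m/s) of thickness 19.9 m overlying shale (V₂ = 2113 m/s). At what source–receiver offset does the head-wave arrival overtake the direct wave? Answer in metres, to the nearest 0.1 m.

66.2 m

x_cross = 2h·√((V₂+V₁)/(V₂−V₁)).
(V₂+V₁)/(V₂−V₁) = (2113+991)/(2113−991) = 2.7665; √ = 1.6633.
x_cross = 2·19.9·1.6633 = 66.20 m.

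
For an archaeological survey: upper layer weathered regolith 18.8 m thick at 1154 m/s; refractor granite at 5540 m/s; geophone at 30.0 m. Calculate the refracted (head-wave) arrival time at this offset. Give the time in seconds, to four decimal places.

t = x/V₂ + 2h·√(V₂²−V₁²)/(V₁V₂).
√(V₂²−V₁²) = √(5540²−1154²) = 5418.5 m/s; delay term = 2·18.8·5418.5/(1154·5540) = 0.03187 s.
t = 30.0/5540 + 0.03187 = 0.03728 s.

0.0373 s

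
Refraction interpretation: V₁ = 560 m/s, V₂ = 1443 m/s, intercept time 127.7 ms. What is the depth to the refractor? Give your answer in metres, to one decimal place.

h = tᵢ·V₁·V₂ / (2·√(V₂²−V₁²)).
√(V₂²−V₁²) = √(1443² − 560²) = 1329.9 m/s.
h = 0.1277 s × 560 × 1443 / (2 × 1329.9) = 38.80 m.

38.8 m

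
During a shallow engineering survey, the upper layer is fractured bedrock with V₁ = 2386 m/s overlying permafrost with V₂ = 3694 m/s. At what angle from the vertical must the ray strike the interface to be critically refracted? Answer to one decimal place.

At critical incidence the refracted ray runs along the interface (θ₂ = 90°), so sin θ_c = V₁/V₂.
θ_c = arcsin(2386/3694) = arcsin 0.6459 = 40.23°.

40.2°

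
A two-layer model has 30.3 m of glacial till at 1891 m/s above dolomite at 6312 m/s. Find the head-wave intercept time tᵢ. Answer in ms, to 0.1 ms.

30.6 ms

tᵢ = 2h·√(V₂²−V₁²)/(V₁V₂).
√(V₂²−V₁²) = √(6312²−1891²) = 6022.1 m/s.
tᵢ = 2·30.3·6022.1/(1891·6312) = 0.03057 s.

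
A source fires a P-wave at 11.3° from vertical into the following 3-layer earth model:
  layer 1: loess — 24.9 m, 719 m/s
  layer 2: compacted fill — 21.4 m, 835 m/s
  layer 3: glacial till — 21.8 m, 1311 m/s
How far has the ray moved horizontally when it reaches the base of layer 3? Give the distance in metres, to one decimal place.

Apply Snell's law at each interface; in layer i the horizontal offset is hᵢ·tan θᵢ.
Layer 1: θ = 11.30°; offset = 24.9·tan 11.30° = 4.976 m.
Layer 2: sin θ = 835·sin 11.3°/719 = 0.2276, θ = 13.15°; offset = 21.4·tan 13.15° = 5.001 m.
Layer 3: sin θ = 1311·sin 11.3°/719 = 0.3573, θ = 20.93°; offset = 21.8·tan 20.93° = 8.339 m.
Summing the layer offsets gives 18.316 m.

18.3 m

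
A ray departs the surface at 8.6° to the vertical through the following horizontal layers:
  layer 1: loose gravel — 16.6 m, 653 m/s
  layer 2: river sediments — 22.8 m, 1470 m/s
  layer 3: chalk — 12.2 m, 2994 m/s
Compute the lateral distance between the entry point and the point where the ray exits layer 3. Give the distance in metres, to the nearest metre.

Apply Snell's law at each interface; in layer i the horizontal offset is hᵢ·tan θᵢ.
Layer 1: θ = 8.60°; offset = 16.6·tan 8.60° = 2.511 m.
Layer 2: sin θ = 1470·sin 8.6°/653 = 0.3366, θ = 19.67°; offset = 22.8·tan 19.67° = 8.151 m.
Layer 3: sin θ = 2994·sin 8.6°/653 = 0.6856, θ = 43.28°; offset = 12.2·tan 43.28° = 11.490 m.
Summing the layer offsets gives 22.152 m.

22 m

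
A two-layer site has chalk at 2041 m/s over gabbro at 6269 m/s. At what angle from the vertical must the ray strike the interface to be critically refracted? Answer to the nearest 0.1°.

Critical incidence: sin θ_c = V₁/V₂ = 2041/6269 = 0.3256.
θ_c = arcsin 0.3256 = 19.00°.

19.0°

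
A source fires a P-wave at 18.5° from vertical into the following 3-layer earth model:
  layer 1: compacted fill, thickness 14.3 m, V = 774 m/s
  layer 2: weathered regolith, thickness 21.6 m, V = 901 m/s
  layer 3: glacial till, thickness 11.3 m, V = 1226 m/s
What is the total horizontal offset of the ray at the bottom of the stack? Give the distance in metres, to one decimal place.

Apply Snell's law at each interface; in layer i the horizontal offset is hᵢ·tan θᵢ.
Layer 1: θ = 18.50°; offset = 14.3·tan 18.50° = 4.785 m.
Layer 2: sin θ = 901·sin 18.5°/774 = 0.3694, θ = 21.68°; offset = 21.6·tan 21.68° = 8.586 m.
Layer 3: sin θ = 1226·sin 18.5°/774 = 0.5026, θ = 30.17°; offset = 11.3·tan 30.17° = 6.569 m.
Σ offsets = 19.940 m.

19.9 m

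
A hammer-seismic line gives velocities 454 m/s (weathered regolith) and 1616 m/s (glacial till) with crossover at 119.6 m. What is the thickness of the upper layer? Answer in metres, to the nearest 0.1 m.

44.8 m

x_cross = 2h·√((V₂+V₁)/(V₂−V₁)) → h = x_cross / (2·√((V₂+V₁)/(V₂−V₁))).
√((V₂+V₁)/(V₂−V₁)) = √((1616+454)/(1616−454)) = 1.3347.
h = 119.6 / (2·1.3347) = 44.80 m.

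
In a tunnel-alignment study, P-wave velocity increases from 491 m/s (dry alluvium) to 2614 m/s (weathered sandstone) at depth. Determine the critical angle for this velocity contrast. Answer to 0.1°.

At critical incidence the refracted ray runs along the interface (θ₂ = 90°), so sin θ_c = V₁/V₂.
θ_c = arcsin(491/2614) = arcsin 0.1878 = 10.83°.

10.8°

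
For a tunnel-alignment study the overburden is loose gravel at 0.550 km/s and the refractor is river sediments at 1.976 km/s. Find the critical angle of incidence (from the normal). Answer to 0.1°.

At critical incidence the refracted ray runs along the interface (θ₂ = 90°), so sin θ_c = V₁/V₂.
θ_c = arcsin(0.550/1.976) = arcsin 0.2783 = 16.16°.

16.2°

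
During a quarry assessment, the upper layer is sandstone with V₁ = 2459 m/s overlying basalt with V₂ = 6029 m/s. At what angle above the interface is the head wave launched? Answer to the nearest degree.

Critical incidence: sin θ_c = V₁/V₂ = 2459/6029 = 0.4079.
θ_c = arcsin 0.4079 = 24.07°.
Measured from the interface: 90° − 24.07° = 65.93°.

66°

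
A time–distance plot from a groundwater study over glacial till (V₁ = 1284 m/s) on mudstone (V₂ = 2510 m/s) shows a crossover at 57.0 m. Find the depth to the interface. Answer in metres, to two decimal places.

16.20 m

x_cross = 2h·√((V₂+V₁)/(V₂−V₁)) → h = x_cross / (2·√((V₂+V₁)/(V₂−V₁))).
√((V₂+V₁)/(V₂−V₁)) = √((2510+1284)/(2510−1284)) = 1.7592.
h = 57.0 / (2·1.7592) = 16.20 m.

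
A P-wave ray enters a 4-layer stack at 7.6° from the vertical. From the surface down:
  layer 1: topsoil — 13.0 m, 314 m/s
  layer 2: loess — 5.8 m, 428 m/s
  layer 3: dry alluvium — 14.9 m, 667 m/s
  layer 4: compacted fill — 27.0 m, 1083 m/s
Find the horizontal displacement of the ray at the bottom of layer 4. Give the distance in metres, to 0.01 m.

Apply Snell's law at each interface; in layer i the horizontal offset is hᵢ·tan θᵢ.
Layer 1: θ = 7.60°; offset = 13.0·tan 7.60° = 1.7346 m.
Layer 2: sin θ = 428·sin 7.6°/314 = 0.1803, θ = 10.39°; offset = 5.8·tan 10.39° = 1.0630 m.
Layer 3: sin θ = 667·sin 7.6°/314 = 0.2809, θ = 16.32°; offset = 14.9·tan 16.32° = 4.3617 m.
Layer 4: sin θ = 1083·sin 7.6°/314 = 0.4562, θ = 27.14°; offset = 27.0·tan 27.14° = 13.8401 m.
Σ offsets = 20.9993 m.

21.00 m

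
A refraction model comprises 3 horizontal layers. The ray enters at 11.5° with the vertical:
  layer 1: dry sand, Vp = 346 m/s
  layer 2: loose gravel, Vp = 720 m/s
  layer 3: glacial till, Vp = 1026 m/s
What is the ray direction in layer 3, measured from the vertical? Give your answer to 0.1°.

Ray parameter p = sin 11.5° / 346 = 5.7621e-04 s/m.
sin θ_3 = p·V_3 = 5.7621e-04 × 1026 = 0.5912.
θ_3 = 36.24° from the vertical.

36.2°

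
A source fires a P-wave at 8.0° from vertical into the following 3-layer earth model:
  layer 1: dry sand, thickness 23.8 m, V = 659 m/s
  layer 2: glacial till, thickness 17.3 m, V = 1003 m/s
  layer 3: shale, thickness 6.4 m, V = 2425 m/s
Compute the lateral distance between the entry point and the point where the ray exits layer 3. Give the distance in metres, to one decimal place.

10.9 m

p = sin θ₁/V₁ = sin 8.0°/659 = 2.1119e-04 s/m is conserved through the stack.
Layer 1: θ = 8.00°; offset = 23.8·tan 8.00° = 3.345 m.
Layer 2: sin θ = p·1003 = 0.2118 → θ = 12.23°; offset = 17.3·tan 12.23° = 3.750 m.
Layer 3: sin θ = p·2425 = 0.5121 → θ = 30.81°; offset = 6.4·tan 30.81° = 3.816 m.
Total horizontal offset = 10.911 m.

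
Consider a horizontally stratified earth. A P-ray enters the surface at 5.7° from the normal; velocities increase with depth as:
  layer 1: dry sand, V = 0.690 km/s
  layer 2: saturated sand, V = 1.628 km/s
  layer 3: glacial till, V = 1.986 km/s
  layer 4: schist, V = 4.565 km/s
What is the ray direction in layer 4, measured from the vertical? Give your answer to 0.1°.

41.1°

Ray parameter p = sin 5.7° / 0.690 = 1.4394e-01 s/km.
sin θ_4 = p·V_4 = 1.4394e-01 × 4.565 = 0.6571.
θ_4 = 41.08° from the vertical.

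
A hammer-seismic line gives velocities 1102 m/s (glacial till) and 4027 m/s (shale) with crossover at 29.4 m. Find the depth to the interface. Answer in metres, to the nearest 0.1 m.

x_cross = 2h·√((V₂+V₁)/(V₂−V₁)) → h = x_cross / (2·√((V₂+V₁)/(V₂−V₁))).
√((V₂+V₁)/(V₂−V₁)) = √((4027+1102)/(4027−1102)) = 1.3242.
h = 29.4 / (2·1.3242) = 11.10 m.

11.1 m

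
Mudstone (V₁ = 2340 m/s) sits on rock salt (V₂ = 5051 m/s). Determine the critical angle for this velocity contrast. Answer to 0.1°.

At critical incidence the refracted ray runs along the interface (θ₂ = 90°), so sin θ_c = V₁/V₂.
θ_c = arcsin(2340/5051) = arcsin 0.4633 = 27.60°.

27.6°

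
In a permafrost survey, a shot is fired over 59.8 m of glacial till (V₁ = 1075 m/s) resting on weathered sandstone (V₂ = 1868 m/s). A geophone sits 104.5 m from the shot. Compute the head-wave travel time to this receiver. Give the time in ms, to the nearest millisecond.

θ_c = arcsin(V₁/V₂) = arcsin(1075/1868) = 35.13°, cos θ_c = 0.8178.
Intercept time tᵢ = 2h cos θ_c / V₁ = 2·59.8·0.8178/1075 = 0.09099 s.
t = x/V₂ + tᵢ = 104.5/1868 + 0.09099 = 0.14693 s.

147 ms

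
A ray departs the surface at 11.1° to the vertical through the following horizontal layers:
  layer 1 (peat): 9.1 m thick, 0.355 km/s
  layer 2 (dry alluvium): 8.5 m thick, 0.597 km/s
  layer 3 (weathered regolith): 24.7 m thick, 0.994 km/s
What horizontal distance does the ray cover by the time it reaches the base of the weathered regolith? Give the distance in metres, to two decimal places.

20.50 m

Ray parameter p = sin 11.1° / 0.355 km/s = 5.4232e-01 s/km.
Layer 1: θ = 11.10°; offset = 9.1·tan 11.10° = 1.7853 m.
Layer 2: sin θ = p·0.597 = 0.3238 → θ = 18.89°; offset = 8.5·tan 18.89° = 2.9086 m.
Layer 3: sin θ = p·0.994 = 0.5391 → θ = 32.62°; offset = 24.7·tan 32.62° = 15.8083 m.
Total horizontal offset = 20.5023 m.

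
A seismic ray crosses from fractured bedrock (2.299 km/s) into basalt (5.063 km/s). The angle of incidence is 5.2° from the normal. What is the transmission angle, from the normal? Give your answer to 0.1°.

sin θ₁/V₁ = sin θ₂/V₂ ⇒ sin θ₂ = 5.063·sin 5.2°/2.299 = 5.063·0.0906/2.299 = 0.1996.
θ₂ = arcsin 0.1996 = 11.51° from the normal.

11.5°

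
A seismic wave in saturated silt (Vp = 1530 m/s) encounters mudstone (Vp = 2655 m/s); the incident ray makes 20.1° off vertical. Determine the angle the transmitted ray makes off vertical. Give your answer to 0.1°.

Snell's law: sin θ₂ = (V₂/V₁)·sin θ₁ = (2655/1530)·sin 20.1° = 0.5964.
θ₂ = arcsin 0.5964 = 36.61° from the normal.

36.6°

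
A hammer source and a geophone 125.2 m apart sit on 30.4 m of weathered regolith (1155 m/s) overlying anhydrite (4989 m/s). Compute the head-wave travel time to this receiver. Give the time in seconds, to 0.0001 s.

t = x/V₂ + 2h·√(V₂²−V₁²)/(V₁V₂).
√(V₂²−V₁²) = √(4989²−1155²) = 4853.5 m/s; delay term = 2·30.4·4853.5/(1155·4989) = 0.05121 s.
t = 125.2/4989 + 0.05121 = 0.07631 s.

0.0763 s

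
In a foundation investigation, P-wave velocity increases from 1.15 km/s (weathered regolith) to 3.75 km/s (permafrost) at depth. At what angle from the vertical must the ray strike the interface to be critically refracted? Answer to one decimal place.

At critical incidence the refracted ray runs along the interface (θ₂ = 90°), so sin θ_c = V₁/V₂.
θ_c = arcsin(1.15/3.75) = arcsin 0.3067 = 17.86°.

17.9°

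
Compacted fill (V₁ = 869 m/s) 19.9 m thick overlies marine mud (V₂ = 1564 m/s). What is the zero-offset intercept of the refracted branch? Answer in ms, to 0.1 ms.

38.1 ms

tᵢ = 2h·√(V₂²−V₁²)/(V₁V₂).
√(V₂²−V₁²) = √(1564²−869²) = 1300.4 m/s.
tᵢ = 2·19.9·1300.4/(869·1564) = 0.03808 s.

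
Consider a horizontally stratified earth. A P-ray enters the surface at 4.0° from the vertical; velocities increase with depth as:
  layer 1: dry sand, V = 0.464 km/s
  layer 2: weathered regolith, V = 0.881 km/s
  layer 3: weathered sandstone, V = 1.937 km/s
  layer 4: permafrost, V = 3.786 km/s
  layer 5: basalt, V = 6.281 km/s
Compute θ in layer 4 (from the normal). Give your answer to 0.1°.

Ray parameter p = sin 4.0° / 0.464 = 1.5034e-01 s/km.
sin θ_4 = p·V_4 = 1.5034e-01 × 3.786 = 0.5692.
θ_4 = arcsin 0.5692 = 34.69°.

34.7°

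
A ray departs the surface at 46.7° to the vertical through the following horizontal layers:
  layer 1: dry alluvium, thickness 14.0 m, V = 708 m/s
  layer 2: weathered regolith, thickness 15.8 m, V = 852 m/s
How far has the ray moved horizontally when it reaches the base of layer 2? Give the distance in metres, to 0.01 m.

43.52 m

Apply Snell's law at each interface; in layer i the horizontal offset is hᵢ·tan θᵢ.
Layer 1: θ = 46.70°; offset = 14.0·tan 46.70° = 14.8564 m.
Layer 2: sin θ = 852·sin 46.7°/708 = 0.8758, θ = 61.14°; offset = 15.8·tan 61.14° = 28.6679 m.
Σ offsets = 43.5243 m.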